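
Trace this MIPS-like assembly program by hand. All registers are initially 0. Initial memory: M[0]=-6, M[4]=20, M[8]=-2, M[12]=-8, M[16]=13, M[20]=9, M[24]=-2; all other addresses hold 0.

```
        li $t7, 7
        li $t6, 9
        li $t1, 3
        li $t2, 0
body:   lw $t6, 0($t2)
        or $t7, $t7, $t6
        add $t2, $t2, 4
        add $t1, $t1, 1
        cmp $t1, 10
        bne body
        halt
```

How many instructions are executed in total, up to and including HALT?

after li $t7, 7: $t7=7
after li $t6, 9: $t6=9
after li $t1, 3: $t1=3
after li $t2, 0: $t2=0
after lw $t6, 0($t2): $t6=M[0]=-6
after or $t7, $t7, $t6: $t7=7|(-6)=-1
after add $t2, $t2, 4: $t2=0+4=4
after add $t1, $t1, 1: $t1=3+1=4
cmp $t1, 10  (cmp 4,10)
bne body: taken
after lw $t6, 0($t2): $t6=M[4]=20
after or $t7, $t7, $t6: $t7=(-1)|20=-1
after add $t2, $t2, 4: $t2=4+4=8
after add $t1, $t1, 1: $t1=4+1=5
cmp $t1, 10  (cmp 5,10)
bne body: taken
after lw $t6, 0($t2): $t6=M[8]=-2
after or $t7, $t7, $t6: $t7=(-1)|(-2)=-1
after add $t2, $t2, 4: $t2=8+4=12
after add $t1, $t1, 1: $t1=5+1=6
cmp $t1, 10  (cmp 6,10)
bne body: taken
after lw $t6, 0($t2): $t6=M[12]=-8
after or $t7, $t7, $t6: $t7=(-1)|(-8)=-1
after add $t2, $t2, 4: $t2=12+4=16
after add $t1, $t1, 1: $t1=6+1=7
cmp $t1, 10  (cmp 7,10)
bne body: taken
after lw $t6, 0($t2): $t6=M[16]=13
after or $t7, $t7, $t6: $t7=(-1)|13=-1
after add $t2, $t2, 4: $t2=16+4=20
after add $t1, $t1, 1: $t1=7+1=8
cmp $t1, 10  (cmp 8,10)
bne body: taken
after lw $t6, 0($t2): $t6=M[20]=9
after or $t7, $t7, $t6: $t7=(-1)|9=-1
after add $t2, $t2, 4: $t2=20+4=24
after add $t1, $t1, 1: $t1=8+1=9
cmp $t1, 10  (cmp 9,10)
bne body: taken
after lw $t6, 0($t2): $t6=M[24]=-2
after or $t7, $t7, $t6: $t7=(-1)|(-2)=-1
after add $t2, $t2, 4: $t2=24+4=28
after add $t1, $t1, 1: $t1=9+1=10
cmp $t1, 10  (cmp 10,10)
bne body: not taken
halt.
Total executed instructions: 47.

47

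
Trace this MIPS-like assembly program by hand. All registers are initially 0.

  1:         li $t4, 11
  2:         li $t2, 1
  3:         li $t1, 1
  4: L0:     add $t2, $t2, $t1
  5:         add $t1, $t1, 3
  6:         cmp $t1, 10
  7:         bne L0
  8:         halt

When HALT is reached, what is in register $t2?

li $t4, 11 → $t4=11
li $t2, 1 → $t2=1
li $t1, 1 → $t1=1
add $t2, $t2, $t1 → $t2=1+1=2
add $t1, $t1, 3 → $t1=1+3=4
cmp $t1, 10  (cmp 4,10)
bne L0: taken
add $t2, $t2, $t1 → $t2=2+4=6
add $t1, $t1, 3 → $t1=4+3=7
cmp $t1, 10  (cmp 7,10)
bne L0: taken
add $t2, $t2, $t1 → $t2=6+7=13
add $t1, $t1, 3 → $t1=7+3=10
cmp $t1, 10  (cmp 10,10)
bne L0: not taken
halt.

13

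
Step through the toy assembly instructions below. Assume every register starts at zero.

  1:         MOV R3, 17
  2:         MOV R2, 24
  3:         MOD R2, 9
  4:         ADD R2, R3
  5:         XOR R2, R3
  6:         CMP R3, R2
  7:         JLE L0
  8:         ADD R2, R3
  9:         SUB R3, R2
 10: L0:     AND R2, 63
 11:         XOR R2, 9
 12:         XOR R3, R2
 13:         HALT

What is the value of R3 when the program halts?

-28

after MOV R3, 17: R3=17
after MOV R2, 24: R2=24
after MOD R2, 9: R2=24%9=6
after ADD R2, R3: R2=6+17=23
after XOR R2, R3: R2=23^17=6
CMP R3, R2  (cmp 17,6)
JLE L0: not taken
after ADD R2, R3: R2=6+17=23
after SUB R3, R2: R3=17-23=-6
after AND R2, 63: R2=23&63=23
after XOR R2, 9: R2=23^9=30
after XOR R3, R2: R3=(-6)^30=-28
halt.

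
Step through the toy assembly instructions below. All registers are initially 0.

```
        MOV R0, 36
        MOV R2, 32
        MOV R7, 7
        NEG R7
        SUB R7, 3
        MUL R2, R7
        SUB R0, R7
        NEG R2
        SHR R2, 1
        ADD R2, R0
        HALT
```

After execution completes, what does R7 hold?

-10

R0=36
R2=32
R7=7
R7=-(7)=-7
R7=(-7)-3=-10
R2=32*(-10)=-320
R0=36-(-10)=46
R2=-(-320)=320
R2=320>>1=160
R2=160+46=206
halt.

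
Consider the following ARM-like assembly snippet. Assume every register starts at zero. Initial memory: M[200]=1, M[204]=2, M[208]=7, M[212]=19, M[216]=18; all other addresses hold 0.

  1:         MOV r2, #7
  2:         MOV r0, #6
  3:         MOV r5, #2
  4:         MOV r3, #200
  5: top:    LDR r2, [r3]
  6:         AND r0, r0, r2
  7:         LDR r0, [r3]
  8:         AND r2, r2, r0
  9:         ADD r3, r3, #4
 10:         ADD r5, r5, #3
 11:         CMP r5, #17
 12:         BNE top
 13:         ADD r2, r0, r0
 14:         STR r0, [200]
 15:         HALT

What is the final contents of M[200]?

18

after MOV r2, #7: r2=7
after MOV r0, #6: r0=6
after MOV r5, #2: r5=2
after MOV r3, #200: r3=200
after LDR r2, [r3]: r2=M[200]=1
after AND r0, r0, r2: r0=6&1=0
after LDR r0, [r3]: r0=M[200]=1
after AND r2, r2, r0: r2=1&1=1
after ADD r3, r3, #4: r3=200+4=204
after ADD r5, r5, #3: r5=2+3=5
CMP r5, #17  (cmp 5,17)
BNE top: taken
after LDR r2, [r3]: r2=M[204]=2
after AND r0, r0, r2: r0=1&2=0
after LDR r0, [r3]: r0=M[204]=2
after AND r2, r2, r0: r2=2&2=2
after ADD r3, r3, #4: r3=204+4=208
after ADD r5, r5, #3: r5=5+3=8
CMP r5, #17  (cmp 8,17)
BNE top: taken
after LDR r2, [r3]: r2=M[208]=7
after AND r0, r0, r2: r0=2&7=2
after LDR r0, [r3]: r0=M[208]=7
after AND r2, r2, r0: r2=7&7=7
after ADD r3, r3, #4: r3=208+4=212
after ADD r5, r5, #3: r5=8+3=11
CMP r5, #17  (cmp 11,17)
BNE top: taken
after LDR r2, [r3]: r2=M[212]=19
after AND r0, r0, r2: r0=7&19=3
after LDR r0, [r3]: r0=M[212]=19
after AND r2, r2, r0: r2=19&19=19
after ADD r3, r3, #4: r3=212+4=216
after ADD r5, r5, #3: r5=11+3=14
CMP r5, #17  (cmp 14,17)
BNE top: taken
after LDR r2, [r3]: r2=M[216]=18
after AND r0, r0, r2: r0=19&18=18
after LDR r0, [r3]: r0=M[216]=18
after AND r2, r2, r0: r2=18&18=18
after ADD r3, r3, #4: r3=216+4=220
after ADD r5, r5, #3: r5=14+3=17
CMP r5, #17  (cmp 17,17)
BNE top: not taken
after ADD r2, r0, r0: r2=18+18=36
STR r0, [200] → M[200]=18
halt.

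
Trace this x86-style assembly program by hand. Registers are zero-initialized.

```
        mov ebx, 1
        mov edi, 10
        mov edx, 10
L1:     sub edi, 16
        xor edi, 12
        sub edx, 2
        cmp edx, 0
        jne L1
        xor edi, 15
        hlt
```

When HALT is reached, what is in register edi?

after mov ebx, 1: ebx=1
after mov edi, 10: edi=10
after mov edx, 10: edx=10
after sub edi, 16: edi=10-16=-6
after xor edi, 12: edi=(-6)^12=-10
after sub edx, 2: edx=10-2=8
cmp edx, 0  (cmp 8,0)
jne L1: taken
after sub edi, 16: edi=(-10)-16=-26
after xor edi, 12: edi=(-26)^12=-22
after sub edx, 2: edx=8-2=6
cmp edx, 0  (cmp 6,0)
jne L1: taken
after sub edi, 16: edi=(-22)-16=-38
after xor edi, 12: edi=(-38)^12=-42
after sub edx, 2: edx=6-2=4
cmp edx, 0  (cmp 4,0)
jne L1: taken
after sub edi, 16: edi=(-42)-16=-58
after xor edi, 12: edi=(-58)^12=-54
after sub edx, 2: edx=4-2=2
cmp edx, 0  (cmp 2,0)
jne L1: taken
after sub edi, 16: edi=(-54)-16=-70
after xor edi, 12: edi=(-70)^12=-74
after sub edx, 2: edx=2-2=0
cmp edx, 0  (cmp 0,0)
jne L1: not taken
after xor edi, 15: edi=(-74)^15=-71
halt.

-71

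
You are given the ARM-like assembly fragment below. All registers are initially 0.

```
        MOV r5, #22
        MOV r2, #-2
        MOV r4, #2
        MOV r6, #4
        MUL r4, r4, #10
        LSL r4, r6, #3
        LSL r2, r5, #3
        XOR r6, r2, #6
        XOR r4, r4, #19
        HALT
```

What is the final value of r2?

MOV r5, #22 → r5=22
MOV r2, #-2 → r2=-2
MOV r4, #2 → r4=2
MOV r6, #4 → r6=4
MUL r4, r4, #10 → r4=2*10=20
LSL r4, r6, #3 → r4=4<<3=32
LSL r2, r5, #3 → r2=22<<3=176
XOR r6, r2, #6 → r6=176^6=182
XOR r4, r4, #19 → r4=32^19=51
halt.

176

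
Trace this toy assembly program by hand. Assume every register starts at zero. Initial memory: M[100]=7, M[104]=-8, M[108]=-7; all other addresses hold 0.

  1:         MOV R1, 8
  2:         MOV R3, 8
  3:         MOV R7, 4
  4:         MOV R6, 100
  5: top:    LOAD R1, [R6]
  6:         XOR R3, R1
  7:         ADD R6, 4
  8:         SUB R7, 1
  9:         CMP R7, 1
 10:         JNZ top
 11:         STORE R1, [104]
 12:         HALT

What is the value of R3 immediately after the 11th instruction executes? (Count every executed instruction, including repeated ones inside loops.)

after MOV R1, 8: R1=8
after MOV R3, 8: R3=8
after MOV R7, 4: R7=4
after MOV R6, 100: R6=100
after LOAD R1, [R6]: R1=M[100]=7
after XOR R3, R1: R3=8^7=15
after ADD R6, 4: R6=100+4=104
after SUB R7, 1: R7=4-1=3
CMP R7, 1  (cmp 3,1)
JNZ top: taken
after LOAD R1, [R6]: R1=M[104]=-8
After step 11: R3 = 15.

15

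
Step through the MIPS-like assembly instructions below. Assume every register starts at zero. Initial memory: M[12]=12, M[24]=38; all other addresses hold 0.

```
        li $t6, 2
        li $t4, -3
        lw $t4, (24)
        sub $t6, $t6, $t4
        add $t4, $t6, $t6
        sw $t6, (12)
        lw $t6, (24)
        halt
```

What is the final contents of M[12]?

li $t6, 2 → $t6=2
li $t4, -3 → $t4=-3
lw $t4, (24) → $t4=M[24]=38
sub $t6, $t6, $t4 → $t6=2-38=-36
add $t4, $t6, $t6 → $t4=(-36)+(-36)=-72
sw $t6, (12) → M[12]=-36
lw $t6, (24) → $t6=M[24]=38
halt.

-36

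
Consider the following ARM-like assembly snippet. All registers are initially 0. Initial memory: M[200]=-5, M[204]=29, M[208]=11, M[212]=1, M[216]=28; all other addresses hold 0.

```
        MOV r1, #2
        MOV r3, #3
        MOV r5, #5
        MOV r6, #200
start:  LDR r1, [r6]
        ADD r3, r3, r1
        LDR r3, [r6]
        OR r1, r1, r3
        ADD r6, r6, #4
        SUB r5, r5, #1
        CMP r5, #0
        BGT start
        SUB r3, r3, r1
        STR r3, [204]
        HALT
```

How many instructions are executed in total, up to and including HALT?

r1=2
r3=3
r5=5
r6=200
r1=M[200]=-5
r3=3+(-5)=-2
r3=M[200]=-5
r1=(-5)|(-5)=-5
r6=200+4=204
r5=5-1=4
CMP r5, #0  (cmp 4,0)
BGT start: taken
r1=M[204]=29
r3=(-5)+29=24
r3=M[204]=29
r1=29|29=29
r6=204+4=208
r5=4-1=3
CMP r5, #0  (cmp 3,0)
BGT start: taken
r1=M[208]=11
r3=29+11=40
r3=M[208]=11
r1=11|11=11
r6=208+4=212
r5=3-1=2
CMP r5, #0  (cmp 2,0)
BGT start: taken
r1=M[212]=1
r3=11+1=12
r3=M[212]=1
r1=1|1=1
r6=212+4=216
r5=2-1=1
CMP r5, #0  (cmp 1,0)
BGT start: taken
r1=M[216]=28
r3=1+28=29
r3=M[216]=28
r1=28|28=28
r6=216+4=220
r5=1-1=0
CMP r5, #0  (cmp 0,0)
BGT start: not taken
r3=28-28=0
STR r3, [204] → M[204]=0
halt.
Total executed instructions: 47.

47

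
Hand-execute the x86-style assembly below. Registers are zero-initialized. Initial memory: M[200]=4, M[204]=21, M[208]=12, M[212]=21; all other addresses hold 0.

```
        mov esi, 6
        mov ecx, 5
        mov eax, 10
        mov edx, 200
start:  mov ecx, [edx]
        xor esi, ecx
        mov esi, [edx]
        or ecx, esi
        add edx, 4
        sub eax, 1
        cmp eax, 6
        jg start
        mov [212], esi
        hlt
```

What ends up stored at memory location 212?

21

esi=6
ecx=5
eax=10
edx=200
ecx=M[200]=4
esi=6^4=2
esi=M[200]=4
ecx=4|4=4
edx=200+4=204
eax=10-1=9
cmp eax, 6  (cmp 9,6)
jg start: taken
ecx=M[204]=21
esi=4^21=17
esi=M[204]=21
ecx=21|21=21
edx=204+4=208
eax=9-1=8
cmp eax, 6  (cmp 8,6)
jg start: taken
ecx=M[208]=12
esi=21^12=25
esi=M[208]=12
ecx=12|12=12
edx=208+4=212
eax=8-1=7
cmp eax, 6  (cmp 7,6)
jg start: taken
ecx=M[212]=21
esi=12^21=25
esi=M[212]=21
ecx=21|21=21
edx=212+4=216
eax=7-1=6
cmp eax, 6  (cmp 6,6)
jg start: not taken
mov [212], esi → M[212]=21
halt.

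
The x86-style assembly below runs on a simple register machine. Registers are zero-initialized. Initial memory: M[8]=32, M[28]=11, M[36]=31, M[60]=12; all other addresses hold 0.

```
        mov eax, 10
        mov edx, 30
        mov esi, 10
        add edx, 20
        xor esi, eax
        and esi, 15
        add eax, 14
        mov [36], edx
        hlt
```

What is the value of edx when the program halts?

eax=10
edx=30
esi=10
edx=30+20=50
esi=10^10=0
esi=0&15=0
eax=10+14=24
mov [36], edx → M[36]=50
halt.

50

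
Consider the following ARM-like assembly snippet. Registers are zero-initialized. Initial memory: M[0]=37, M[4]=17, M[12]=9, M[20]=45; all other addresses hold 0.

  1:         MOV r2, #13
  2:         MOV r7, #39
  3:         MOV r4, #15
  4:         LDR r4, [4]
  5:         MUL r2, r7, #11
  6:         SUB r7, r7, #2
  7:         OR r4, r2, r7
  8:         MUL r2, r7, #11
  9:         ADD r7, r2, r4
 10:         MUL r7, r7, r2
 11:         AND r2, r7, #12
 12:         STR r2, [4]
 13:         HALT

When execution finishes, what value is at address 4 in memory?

r2=13
r7=39
r4=15
r4=M[4]=17
r2=39*11=429
r7=39-2=37
r4=429|37=429
r2=37*11=407
r7=407+429=836
r7=836*407=340252
r2=340252&12=12
STR r2, [4] → M[4]=12
halt.

12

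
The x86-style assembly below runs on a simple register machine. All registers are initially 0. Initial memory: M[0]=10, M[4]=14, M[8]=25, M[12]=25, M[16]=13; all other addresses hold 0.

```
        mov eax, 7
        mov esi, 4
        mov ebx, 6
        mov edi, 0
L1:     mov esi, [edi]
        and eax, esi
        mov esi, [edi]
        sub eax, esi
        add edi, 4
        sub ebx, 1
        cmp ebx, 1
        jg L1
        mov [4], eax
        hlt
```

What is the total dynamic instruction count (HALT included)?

after mov eax, 7: eax=7
after mov esi, 4: esi=4
after mov ebx, 6: ebx=6
after mov edi, 0: edi=0
after mov esi, [edi]: esi=M[0]=10
after and eax, esi: eax=7&10=2
after mov esi, [edi]: esi=M[0]=10
after sub eax, esi: eax=2-10=-8
after add edi, 4: edi=0+4=4
after sub ebx, 1: ebx=6-1=5
cmp ebx, 1  (cmp 5,1)
jg L1: taken
after mov esi, [edi]: esi=M[4]=14
after and eax, esi: eax=(-8)&14=8
after mov esi, [edi]: esi=M[4]=14
after sub eax, esi: eax=8-14=-6
after add edi, 4: edi=4+4=8
after sub ebx, 1: ebx=5-1=4
cmp ebx, 1  (cmp 4,1)
jg L1: taken
after mov esi, [edi]: esi=M[8]=25
after and eax, esi: eax=(-6)&25=24
after mov esi, [edi]: esi=M[8]=25
after sub eax, esi: eax=24-25=-1
after add edi, 4: edi=8+4=12
after sub ebx, 1: ebx=4-1=3
cmp ebx, 1  (cmp 3,1)
jg L1: taken
after mov esi, [edi]: esi=M[12]=25
after and eax, esi: eax=(-1)&25=25
after mov esi, [edi]: esi=M[12]=25
after sub eax, esi: eax=25-25=0
after add edi, 4: edi=12+4=16
after sub ebx, 1: ebx=3-1=2
cmp ebx, 1  (cmp 2,1)
jg L1: taken
after mov esi, [edi]: esi=M[16]=13
after and eax, esi: eax=0&13=0
after mov esi, [edi]: esi=M[16]=13
after sub eax, esi: eax=0-13=-13
after add edi, 4: edi=16+4=20
after sub ebx, 1: ebx=2-1=1
cmp ebx, 1  (cmp 1,1)
jg L1: not taken
mov [4], eax → M[4]=-13
halt.
Total executed instructions: 46.

46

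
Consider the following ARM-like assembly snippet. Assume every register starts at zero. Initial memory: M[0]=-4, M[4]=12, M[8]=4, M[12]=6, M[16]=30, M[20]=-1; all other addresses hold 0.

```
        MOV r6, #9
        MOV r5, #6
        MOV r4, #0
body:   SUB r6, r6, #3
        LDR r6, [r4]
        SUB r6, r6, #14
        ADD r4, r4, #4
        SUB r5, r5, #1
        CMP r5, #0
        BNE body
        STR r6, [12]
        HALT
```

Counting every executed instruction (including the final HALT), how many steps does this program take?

47

after MOV r6, #9: r6=9
after MOV r5, #6: r5=6
after MOV r4, #0: r4=0
after SUB r6, r6, #3: r6=9-3=6
after LDR r6, [r4]: r6=M[0]=-4
after SUB r6, r6, #14: r6=(-4)-14=-18
after ADD r4, r4, #4: r4=0+4=4
after SUB r5, r5, #1: r5=6-1=5
CMP r5, #0  (cmp 5,0)
BNE body: taken
after SUB r6, r6, #3: r6=(-18)-3=-21
after LDR r6, [r4]: r6=M[4]=12
after SUB r6, r6, #14: r6=12-14=-2
after ADD r4, r4, #4: r4=4+4=8
after SUB r5, r5, #1: r5=5-1=4
CMP r5, #0  (cmp 4,0)
BNE body: taken
after SUB r6, r6, #3: r6=(-2)-3=-5
after LDR r6, [r4]: r6=M[8]=4
after SUB r6, r6, #14: r6=4-14=-10
after ADD r4, r4, #4: r4=8+4=12
after SUB r5, r5, #1: r5=4-1=3
CMP r5, #0  (cmp 3,0)
BNE body: taken
after SUB r6, r6, #3: r6=(-10)-3=-13
after LDR r6, [r4]: r6=M[12]=6
after SUB r6, r6, #14: r6=6-14=-8
after ADD r4, r4, #4: r4=12+4=16
after SUB r5, r5, #1: r5=3-1=2
CMP r5, #0  (cmp 2,0)
BNE body: taken
after SUB r6, r6, #3: r6=(-8)-3=-11
after LDR r6, [r4]: r6=M[16]=30
after SUB r6, r6, #14: r6=30-14=16
after ADD r4, r4, #4: r4=16+4=20
after SUB r5, r5, #1: r5=2-1=1
CMP r5, #0  (cmp 1,0)
BNE body: taken
after SUB r6, r6, #3: r6=16-3=13
after LDR r6, [r4]: r6=M[20]=-1
after SUB r6, r6, #14: r6=(-1)-14=-15
after ADD r4, r4, #4: r4=20+4=24
after SUB r5, r5, #1: r5=1-1=0
CMP r5, #0  (cmp 0,0)
BNE body: not taken
STR r6, [12] → M[12]=-15
halt.
Total executed instructions: 47.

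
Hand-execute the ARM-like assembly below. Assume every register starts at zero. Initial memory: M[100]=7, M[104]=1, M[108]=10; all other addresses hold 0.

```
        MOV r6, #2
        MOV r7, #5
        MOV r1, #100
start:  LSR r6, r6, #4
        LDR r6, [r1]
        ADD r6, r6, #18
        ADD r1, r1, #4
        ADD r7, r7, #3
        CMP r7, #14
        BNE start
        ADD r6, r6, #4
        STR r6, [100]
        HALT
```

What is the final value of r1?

112

MOV r6, #2 → r6=2
MOV r7, #5 → r7=5
MOV r1, #100 → r1=100
LSR r6, r6, #4 → r6=2>>4=0
LDR r6, [r1] → r6=M[100]=7
ADD r6, r6, #18 → r6=7+18=25
ADD r1, r1, #4 → r1=100+4=104
ADD r7, r7, #3 → r7=5+3=8
CMP r7, #14  (cmp 8,14)
BNE start: taken
LSR r6, r6, #4 → r6=25>>4=1
LDR r6, [r1] → r6=M[104]=1
ADD r6, r6, #18 → r6=1+18=19
ADD r1, r1, #4 → r1=104+4=108
ADD r7, r7, #3 → r7=8+3=11
CMP r7, #14  (cmp 11,14)
BNE start: taken
LSR r6, r6, #4 → r6=19>>4=1
LDR r6, [r1] → r6=M[108]=10
ADD r6, r6, #18 → r6=10+18=28
ADD r1, r1, #4 → r1=108+4=112
ADD r7, r7, #3 → r7=11+3=14
CMP r7, #14  (cmp 14,14)
BNE start: not taken
ADD r6, r6, #4 → r6=28+4=32
STR r6, [100] → M[100]=32
halt.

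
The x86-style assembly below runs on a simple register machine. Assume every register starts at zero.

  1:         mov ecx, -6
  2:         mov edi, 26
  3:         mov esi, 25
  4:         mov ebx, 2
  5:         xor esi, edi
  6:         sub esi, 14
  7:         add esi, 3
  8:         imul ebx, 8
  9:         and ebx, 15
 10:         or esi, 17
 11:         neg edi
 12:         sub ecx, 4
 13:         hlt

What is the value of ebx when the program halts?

0

ecx=-6
edi=26
esi=25
ebx=2
esi=25^26=3
esi=3-14=-11
esi=(-11)+3=-8
ebx=2*8=16
ebx=16&15=0
esi=(-8)|17=-7
edi=-(26)=-26
ecx=(-6)-4=-10
halt.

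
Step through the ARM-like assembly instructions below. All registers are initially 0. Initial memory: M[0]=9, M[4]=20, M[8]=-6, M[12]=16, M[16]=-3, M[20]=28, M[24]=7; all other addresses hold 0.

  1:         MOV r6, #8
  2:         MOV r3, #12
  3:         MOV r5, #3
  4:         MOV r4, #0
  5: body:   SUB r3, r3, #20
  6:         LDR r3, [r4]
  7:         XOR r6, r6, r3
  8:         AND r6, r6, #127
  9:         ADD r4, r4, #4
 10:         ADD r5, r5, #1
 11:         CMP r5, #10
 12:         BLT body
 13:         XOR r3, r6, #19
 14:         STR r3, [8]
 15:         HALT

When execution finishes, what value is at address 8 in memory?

10

after MOV r6, #8: r6=8
after MOV r3, #12: r3=12
after MOV r5, #3: r5=3
after MOV r4, #0: r4=0
after SUB r3, r3, #20: r3=12-20=-8
after LDR r3, [r4]: r3=M[0]=9
after XOR r6, r6, r3: r6=8^9=1
after AND r6, r6, #127: r6=1&127=1
after ADD r4, r4, #4: r4=0+4=4
after ADD r5, r5, #1: r5=3+1=4
CMP r5, #10  (cmp 4,10)
BLT body: taken
after SUB r3, r3, #20: r3=9-20=-11
after LDR r3, [r4]: r3=M[4]=20
after XOR r6, r6, r3: r6=1^20=21
after AND r6, r6, #127: r6=21&127=21
after ADD r4, r4, #4: r4=4+4=8
after ADD r5, r5, #1: r5=4+1=5
CMP r5, #10  (cmp 5,10)
BLT body: taken
after SUB r3, r3, #20: r3=20-20=0
after LDR r3, [r4]: r3=M[8]=-6
after XOR r6, r6, r3: r6=21^(-6)=-17
after AND r6, r6, #127: r6=(-17)&127=111
after ADD r4, r4, #4: r4=8+4=12
after ADD r5, r5, #1: r5=5+1=6
CMP r5, #10  (cmp 6,10)
BLT body: taken
after SUB r3, r3, #20: r3=(-6)-20=-26
after LDR r3, [r4]: r3=M[12]=16
after XOR r6, r6, r3: r6=111^16=127
after AND r6, r6, #127: r6=127&127=127
after ADD r4, r4, #4: r4=12+4=16
after ADD r5, r5, #1: r5=6+1=7
CMP r5, #10  (cmp 7,10)
BLT body: taken
after SUB r3, r3, #20: r3=16-20=-4
after LDR r3, [r4]: r3=M[16]=-3
after XOR r6, r6, r3: r6=127^(-3)=-126
after AND r6, r6, #127: r6=(-126)&127=2
after ADD r4, r4, #4: r4=16+4=20
after ADD r5, r5, #1: r5=7+1=8
CMP r5, #10  (cmp 8,10)
BLT body: taken
after SUB r3, r3, #20: r3=(-3)-20=-23
after LDR r3, [r4]: r3=M[20]=28
after XOR r6, r6, r3: r6=2^28=30
after AND r6, r6, #127: r6=30&127=30
after ADD r4, r4, #4: r4=20+4=24
after ADD r5, r5, #1: r5=8+1=9
CMP r5, #10  (cmp 9,10)
BLT body: taken
after SUB r3, r3, #20: r3=28-20=8
after LDR r3, [r4]: r3=M[24]=7
after XOR r6, r6, r3: r6=30^7=25
after AND r6, r6, #127: r6=25&127=25
after ADD r4, r4, #4: r4=24+4=28
after ADD r5, r5, #1: r5=9+1=10
CMP r5, #10  (cmp 10,10)
BLT body: not taken
after XOR r3, r6, #19: r3=25^19=10
STR r3, [8] → M[8]=10
halt.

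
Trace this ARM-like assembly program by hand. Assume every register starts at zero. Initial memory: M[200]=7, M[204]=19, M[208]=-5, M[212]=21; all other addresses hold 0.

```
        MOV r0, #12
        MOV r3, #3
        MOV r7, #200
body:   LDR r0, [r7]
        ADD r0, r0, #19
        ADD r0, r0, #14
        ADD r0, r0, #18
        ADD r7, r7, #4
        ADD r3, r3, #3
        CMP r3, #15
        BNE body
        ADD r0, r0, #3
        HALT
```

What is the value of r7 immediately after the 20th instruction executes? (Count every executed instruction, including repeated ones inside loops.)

MOV r0, #12 → r0=12
MOV r3, #3 → r3=3
MOV r7, #200 → r7=200
LDR r0, [r7] → r0=M[200]=7
ADD r0, r0, #19 → r0=7+19=26
ADD r0, r0, #14 → r0=26+14=40
ADD r0, r0, #18 → r0=40+18=58
ADD r7, r7, #4 → r7=200+4=204
ADD r3, r3, #3 → r3=3+3=6
CMP r3, #15  (cmp 6,15)
BNE body: taken
LDR r0, [r7] → r0=M[204]=19
ADD r0, r0, #19 → r0=19+19=38
ADD r0, r0, #14 → r0=38+14=52
ADD r0, r0, #18 → r0=52+18=70
ADD r7, r7, #4 → r7=204+4=208
ADD r3, r3, #3 → r3=6+3=9
CMP r3, #15  (cmp 9,15)
BNE body: taken
LDR r0, [r7] → r0=M[208]=-5
After step 20: r7 = 208.

208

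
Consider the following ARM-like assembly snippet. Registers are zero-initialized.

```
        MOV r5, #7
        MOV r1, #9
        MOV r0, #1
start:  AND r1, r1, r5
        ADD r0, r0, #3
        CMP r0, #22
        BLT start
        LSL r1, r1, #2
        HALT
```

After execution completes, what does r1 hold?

MOV r5, #7 → r5=7
MOV r1, #9 → r1=9
MOV r0, #1 → r0=1
AND r1, r1, r5 → r1=9&7=1
ADD r0, r0, #3 → r0=1+3=4
CMP r0, #22  (cmp 4,22)
BLT start: taken
AND r1, r1, r5 → r1=1&7=1
ADD r0, r0, #3 → r0=4+3=7
CMP r0, #22  (cmp 7,22)
BLT start: taken
AND r1, r1, r5 → r1=1&7=1
ADD r0, r0, #3 → r0=7+3=10
CMP r0, #22  (cmp 10,22)
BLT start: taken
AND r1, r1, r5 → r1=1&7=1
ADD r0, r0, #3 → r0=10+3=13
CMP r0, #22  (cmp 13,22)
BLT start: taken
AND r1, r1, r5 → r1=1&7=1
ADD r0, r0, #3 → r0=13+3=16
CMP r0, #22  (cmp 16,22)
BLT start: taken
AND r1, r1, r5 → r1=1&7=1
ADD r0, r0, #3 → r0=16+3=19
CMP r0, #22  (cmp 19,22)
BLT start: taken
AND r1, r1, r5 → r1=1&7=1
ADD r0, r0, #3 → r0=19+3=22
CMP r0, #22  (cmp 22,22)
BLT start: not taken
LSL r1, r1, #2 → r1=1<<2=4
halt.

4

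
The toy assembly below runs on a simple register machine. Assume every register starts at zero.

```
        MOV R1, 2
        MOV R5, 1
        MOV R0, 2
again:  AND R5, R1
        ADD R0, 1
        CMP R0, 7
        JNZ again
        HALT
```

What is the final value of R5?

MOV R1, 2 → R1=2
MOV R5, 1 → R5=1
MOV R0, 2 → R0=2
AND R5, R1 → R5=1&2=0
ADD R0, 1 → R0=2+1=3
CMP R0, 7  (cmp 3,7)
JNZ again: taken
AND R5, R1 → R5=0&2=0
ADD R0, 1 → R0=3+1=4
CMP R0, 7  (cmp 4,7)
JNZ again: taken
AND R5, R1 → R5=0&2=0
ADD R0, 1 → R0=4+1=5
CMP R0, 7  (cmp 5,7)
JNZ again: taken
AND R5, R1 → R5=0&2=0
ADD R0, 1 → R0=5+1=6
CMP R0, 7  (cmp 6,7)
JNZ again: taken
AND R5, R1 → R5=0&2=0
ADD R0, 1 → R0=6+1=7
CMP R0, 7  (cmp 7,7)
JNZ again: not taken
halt.

0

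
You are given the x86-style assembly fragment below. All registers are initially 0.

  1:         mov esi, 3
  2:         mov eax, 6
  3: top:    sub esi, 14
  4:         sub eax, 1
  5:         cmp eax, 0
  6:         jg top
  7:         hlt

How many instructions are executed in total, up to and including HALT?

esi=3
eax=6
esi=3-14=-11
eax=6-1=5
cmp eax, 0  (cmp 5,0)
jg top: taken
esi=(-11)-14=-25
eax=5-1=4
cmp eax, 0  (cmp 4,0)
jg top: taken
esi=(-25)-14=-39
eax=4-1=3
cmp eax, 0  (cmp 3,0)
jg top: taken
esi=(-39)-14=-53
eax=3-1=2
cmp eax, 0  (cmp 2,0)
jg top: taken
esi=(-53)-14=-67
eax=2-1=1
cmp eax, 0  (cmp 1,0)
jg top: taken
esi=(-67)-14=-81
eax=1-1=0
cmp eax, 0  (cmp 0,0)
jg top: not taken
halt.
Total executed instructions: 27.

27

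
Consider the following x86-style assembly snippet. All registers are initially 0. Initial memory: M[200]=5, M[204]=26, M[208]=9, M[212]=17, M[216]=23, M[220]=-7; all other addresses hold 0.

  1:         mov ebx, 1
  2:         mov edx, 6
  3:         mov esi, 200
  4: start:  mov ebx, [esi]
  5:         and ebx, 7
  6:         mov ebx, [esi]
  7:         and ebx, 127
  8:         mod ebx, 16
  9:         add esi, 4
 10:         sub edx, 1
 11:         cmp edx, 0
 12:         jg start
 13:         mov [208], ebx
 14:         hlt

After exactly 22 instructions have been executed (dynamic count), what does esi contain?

after mov ebx, 1: ebx=1
after mov edx, 6: edx=6
after mov esi, 200: esi=200
after mov ebx, [esi]: ebx=M[200]=5
after and ebx, 7: ebx=5&7=5
after mov ebx, [esi]: ebx=M[200]=5
after and ebx, 127: ebx=5&127=5
after mod ebx, 16: ebx=5%16=5
after add esi, 4: esi=200+4=204
after sub edx, 1: edx=6-1=5
cmp edx, 0  (cmp 5,0)
jg start: taken
after mov ebx, [esi]: ebx=M[204]=26
after and ebx, 7: ebx=26&7=2
after mov ebx, [esi]: ebx=M[204]=26
after and ebx, 127: ebx=26&127=26
after mod ebx, 16: ebx=26%16=10
after add esi, 4: esi=204+4=208
after sub edx, 1: edx=5-1=4
cmp edx, 0  (cmp 4,0)
jg start: taken
after mov ebx, [esi]: ebx=M[208]=9
After step 22: esi = 208.

208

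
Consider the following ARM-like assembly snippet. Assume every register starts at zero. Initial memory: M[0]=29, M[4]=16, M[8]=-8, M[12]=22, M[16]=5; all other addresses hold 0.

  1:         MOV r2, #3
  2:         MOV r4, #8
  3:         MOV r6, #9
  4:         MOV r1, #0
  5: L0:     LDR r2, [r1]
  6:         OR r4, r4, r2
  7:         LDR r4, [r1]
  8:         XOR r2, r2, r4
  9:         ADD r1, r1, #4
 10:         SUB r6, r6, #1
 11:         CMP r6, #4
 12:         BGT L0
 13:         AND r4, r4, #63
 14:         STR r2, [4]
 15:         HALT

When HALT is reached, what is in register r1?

MOV r2, #3 → r2=3
MOV r4, #8 → r4=8
MOV r6, #9 → r6=9
MOV r1, #0 → r1=0
LDR r2, [r1] → r2=M[0]=29
OR r4, r4, r2 → r4=8|29=29
LDR r4, [r1] → r4=M[0]=29
XOR r2, r2, r4 → r2=29^29=0
ADD r1, r1, #4 → r1=0+4=4
SUB r6, r6, #1 → r6=9-1=8
CMP r6, #4  (cmp 8,4)
BGT L0: taken
LDR r2, [r1] → r2=M[4]=16
OR r4, r4, r2 → r4=29|16=29
LDR r4, [r1] → r4=M[4]=16
XOR r2, r2, r4 → r2=16^16=0
ADD r1, r1, #4 → r1=4+4=8
SUB r6, r6, #1 → r6=8-1=7
CMP r6, #4  (cmp 7,4)
BGT L0: taken
LDR r2, [r1] → r2=M[8]=-8
OR r4, r4, r2 → r4=16|(-8)=-8
LDR r4, [r1] → r4=M[8]=-8
XOR r2, r2, r4 → r2=(-8)^(-8)=0
ADD r1, r1, #4 → r1=8+4=12
SUB r6, r6, #1 → r6=7-1=6
CMP r6, #4  (cmp 6,4)
BGT L0: taken
LDR r2, [r1] → r2=M[12]=22
OR r4, r4, r2 → r4=(-8)|22=-2
LDR r4, [r1] → r4=M[12]=22
XOR r2, r2, r4 → r2=22^22=0
ADD r1, r1, #4 → r1=12+4=16
SUB r6, r6, #1 → r6=6-1=5
CMP r6, #4  (cmp 5,4)
BGT L0: taken
LDR r2, [r1] → r2=M[16]=5
OR r4, r4, r2 → r4=22|5=23
LDR r4, [r1] → r4=M[16]=5
XOR r2, r2, r4 → r2=5^5=0
ADD r1, r1, #4 → r1=16+4=20
SUB r6, r6, #1 → r6=5-1=4
CMP r6, #4  (cmp 4,4)
BGT L0: not taken
AND r4, r4, #63 → r4=5&63=5
STR r2, [4] → M[4]=0
halt.

20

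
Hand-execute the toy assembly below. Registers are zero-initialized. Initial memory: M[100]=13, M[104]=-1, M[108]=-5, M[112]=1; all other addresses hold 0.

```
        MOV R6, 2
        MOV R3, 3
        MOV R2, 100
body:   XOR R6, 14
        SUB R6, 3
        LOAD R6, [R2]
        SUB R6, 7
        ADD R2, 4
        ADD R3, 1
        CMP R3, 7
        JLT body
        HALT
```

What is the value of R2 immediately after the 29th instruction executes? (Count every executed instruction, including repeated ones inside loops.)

112

MOV R6, 2 → R6=2
MOV R3, 3 → R3=3
MOV R2, 100 → R2=100
XOR R6, 14 → R6=2^14=12
SUB R6, 3 → R6=12-3=9
LOAD R6, [R2] → R6=M[100]=13
SUB R6, 7 → R6=13-7=6
ADD R2, 4 → R2=100+4=104
ADD R3, 1 → R3=3+1=4
CMP R3, 7  (cmp 4,7)
JLT body: taken
XOR R6, 14 → R6=6^14=8
SUB R6, 3 → R6=8-3=5
LOAD R6, [R2] → R6=M[104]=-1
SUB R6, 7 → R6=(-1)-7=-8
ADD R2, 4 → R2=104+4=108
ADD R3, 1 → R3=4+1=5
CMP R3, 7  (cmp 5,7)
JLT body: taken
XOR R6, 14 → R6=(-8)^14=-10
SUB R6, 3 → R6=(-10)-3=-13
LOAD R6, [R2] → R6=M[108]=-5
SUB R6, 7 → R6=(-5)-7=-12
ADD R2, 4 → R2=108+4=112
ADD R3, 1 → R3=5+1=6
CMP R3, 7  (cmp 6,7)
JLT body: taken
XOR R6, 14 → R6=(-12)^14=-6
SUB R6, 3 → R6=(-6)-3=-9
After step 29: R2 = 112.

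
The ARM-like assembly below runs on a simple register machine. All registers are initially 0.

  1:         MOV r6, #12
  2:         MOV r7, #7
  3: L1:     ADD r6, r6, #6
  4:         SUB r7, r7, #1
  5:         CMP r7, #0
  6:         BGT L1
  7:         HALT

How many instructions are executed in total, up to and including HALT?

r6=12
r7=7
r6=12+6=18
r7=7-1=6
CMP r7, #0  (cmp 6,0)
BGT L1: taken
r6=18+6=24
r7=6-1=5
CMP r7, #0  (cmp 5,0)
BGT L1: taken
r6=24+6=30
r7=5-1=4
CMP r7, #0  (cmp 4,0)
BGT L1: taken
r6=30+6=36
r7=4-1=3
CMP r7, #0  (cmp 3,0)
BGT L1: taken
r6=36+6=42
r7=3-1=2
CMP r7, #0  (cmp 2,0)
BGT L1: taken
r6=42+6=48
r7=2-1=1
CMP r7, #0  (cmp 1,0)
BGT L1: taken
r6=48+6=54
r7=1-1=0
CMP r7, #0  (cmp 0,0)
BGT L1: not taken
halt.
Total executed instructions: 31.

31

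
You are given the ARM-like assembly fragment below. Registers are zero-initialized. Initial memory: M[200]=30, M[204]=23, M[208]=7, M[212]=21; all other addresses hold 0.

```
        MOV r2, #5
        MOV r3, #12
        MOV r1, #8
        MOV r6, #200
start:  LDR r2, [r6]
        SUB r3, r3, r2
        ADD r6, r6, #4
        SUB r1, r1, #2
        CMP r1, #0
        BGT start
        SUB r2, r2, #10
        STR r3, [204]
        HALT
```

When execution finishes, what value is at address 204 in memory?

after MOV r2, #5: r2=5
after MOV r3, #12: r3=12
after MOV r1, #8: r1=8
after MOV r6, #200: r6=200
after LDR r2, [r6]: r2=M[200]=30
after SUB r3, r3, r2: r3=12-30=-18
after ADD r6, r6, #4: r6=200+4=204
after SUB r1, r1, #2: r1=8-2=6
CMP r1, #0  (cmp 6,0)
BGT start: taken
after LDR r2, [r6]: r2=M[204]=23
after SUB r3, r3, r2: r3=(-18)-23=-41
after ADD r6, r6, #4: r6=204+4=208
after SUB r1, r1, #2: r1=6-2=4
CMP r1, #0  (cmp 4,0)
BGT start: taken
after LDR r2, [r6]: r2=M[208]=7
after SUB r3, r3, r2: r3=(-41)-7=-48
after ADD r6, r6, #4: r6=208+4=212
after SUB r1, r1, #2: r1=4-2=2
CMP r1, #0  (cmp 2,0)
BGT start: taken
after LDR r2, [r6]: r2=M[212]=21
after SUB r3, r3, r2: r3=(-48)-21=-69
after ADD r6, r6, #4: r6=212+4=216
after SUB r1, r1, #2: r1=2-2=0
CMP r1, #0  (cmp 0,0)
BGT start: not taken
after SUB r2, r2, #10: r2=21-10=11
STR r3, [204] → M[204]=-69
halt.

-69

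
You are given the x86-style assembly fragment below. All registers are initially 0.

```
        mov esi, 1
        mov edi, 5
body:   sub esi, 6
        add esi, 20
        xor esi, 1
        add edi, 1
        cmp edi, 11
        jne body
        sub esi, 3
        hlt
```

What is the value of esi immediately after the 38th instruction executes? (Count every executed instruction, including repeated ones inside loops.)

mov esi, 1 → esi=1
mov edi, 5 → edi=5
sub esi, 6 → esi=1-6=-5
add esi, 20 → esi=(-5)+20=15
xor esi, 1 → esi=15^1=14
add edi, 1 → edi=5+1=6
cmp edi, 11  (cmp 6,11)
jne body: taken
sub esi, 6 → esi=14-6=8
add esi, 20 → esi=8+20=28
xor esi, 1 → esi=28^1=29
add edi, 1 → edi=6+1=7
cmp edi, 11  (cmp 7,11)
jne body: taken
sub esi, 6 → esi=29-6=23
add esi, 20 → esi=23+20=43
xor esi, 1 → esi=43^1=42
add edi, 1 → edi=7+1=8
cmp edi, 11  (cmp 8,11)
jne body: taken
sub esi, 6 → esi=42-6=36
add esi, 20 → esi=36+20=56
xor esi, 1 → esi=56^1=57
add edi, 1 → edi=8+1=9
cmp edi, 11  (cmp 9,11)
jne body: taken
sub esi, 6 → esi=57-6=51
add esi, 20 → esi=51+20=71
xor esi, 1 → esi=71^1=70
add edi, 1 → edi=9+1=10
cmp edi, 11  (cmp 10,11)
jne body: taken
sub esi, 6 → esi=70-6=64
add esi, 20 → esi=64+20=84
xor esi, 1 → esi=84^1=85
add edi, 1 → edi=10+1=11
cmp edi, 11  (cmp 11,11)
jne body: not taken
After step 38: esi = 85.

85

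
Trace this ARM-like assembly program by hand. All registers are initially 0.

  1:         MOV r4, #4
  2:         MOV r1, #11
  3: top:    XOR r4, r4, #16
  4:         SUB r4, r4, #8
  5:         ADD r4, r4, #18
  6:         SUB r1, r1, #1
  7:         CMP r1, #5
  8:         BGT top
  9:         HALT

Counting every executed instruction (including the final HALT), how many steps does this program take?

39

r4=4
r1=11
r4=4^16=20
r4=20-8=12
r4=12+18=30
r1=11-1=10
CMP r1, #5  (cmp 10,5)
BGT top: taken
r4=30^16=14
r4=14-8=6
r4=6+18=24
r1=10-1=9
CMP r1, #5  (cmp 9,5)
BGT top: taken
r4=24^16=8
r4=8-8=0
r4=0+18=18
r1=9-1=8
CMP r1, #5  (cmp 8,5)
BGT top: taken
r4=18^16=2
r4=2-8=-6
r4=(-6)+18=12
r1=8-1=7
CMP r1, #5  (cmp 7,5)
BGT top: taken
r4=12^16=28
r4=28-8=20
r4=20+18=38
r1=7-1=6
CMP r1, #5  (cmp 6,5)
BGT top: taken
r4=38^16=54
r4=54-8=46
r4=46+18=64
r1=6-1=5
CMP r1, #5  (cmp 5,5)
BGT top: not taken
halt.
Total executed instructions: 39.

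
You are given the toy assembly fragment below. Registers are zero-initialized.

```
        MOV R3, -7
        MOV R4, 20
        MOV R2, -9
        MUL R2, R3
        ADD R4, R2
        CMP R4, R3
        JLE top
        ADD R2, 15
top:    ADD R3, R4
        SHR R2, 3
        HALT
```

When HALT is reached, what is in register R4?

R3=-7
R4=20
R2=-9
R2=(-9)*(-7)=63
R4=20+63=83
CMP R4, R3  (cmp 83,-7)
JLE top: not taken
R2=63+15=78
R3=(-7)+83=76
R2=78>>3=9
halt.

83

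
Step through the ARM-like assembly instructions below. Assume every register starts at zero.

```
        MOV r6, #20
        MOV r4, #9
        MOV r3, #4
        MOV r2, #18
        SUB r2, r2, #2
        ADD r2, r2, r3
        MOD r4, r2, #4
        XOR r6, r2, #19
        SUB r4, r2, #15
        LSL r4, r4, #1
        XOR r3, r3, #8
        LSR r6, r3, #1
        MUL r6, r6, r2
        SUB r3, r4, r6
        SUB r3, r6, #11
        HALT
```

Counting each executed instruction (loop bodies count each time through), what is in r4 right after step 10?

10

after MOV r6, #20: r6=20
after MOV r4, #9: r4=9
after MOV r3, #4: r3=4
after MOV r2, #18: r2=18
after SUB r2, r2, #2: r2=18-2=16
after ADD r2, r2, r3: r2=16+4=20
after MOD r4, r2, #4: r4=20%4=0
after XOR r6, r2, #19: r6=20^19=7
after SUB r4, r2, #15: r4=20-15=5
after LSL r4, r4, #1: r4=5<<1=10
After step 10: r4 = 10.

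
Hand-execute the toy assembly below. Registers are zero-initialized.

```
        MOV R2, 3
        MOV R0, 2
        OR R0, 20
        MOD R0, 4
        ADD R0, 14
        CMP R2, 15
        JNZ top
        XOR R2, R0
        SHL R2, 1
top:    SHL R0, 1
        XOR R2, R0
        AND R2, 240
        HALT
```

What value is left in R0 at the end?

after MOV R2, 3: R2=3
after MOV R0, 2: R0=2
after OR R0, 20: R0=2|20=22
after MOD R0, 4: R0=22%4=2
after ADD R0, 14: R0=2+14=16
CMP R2, 15  (cmp 3,15)
JNZ top: taken
after SHL R0, 1: R0=16<<1=32
after XOR R2, R0: R2=3^32=35
after AND R2, 240: R2=35&240=32
halt.

32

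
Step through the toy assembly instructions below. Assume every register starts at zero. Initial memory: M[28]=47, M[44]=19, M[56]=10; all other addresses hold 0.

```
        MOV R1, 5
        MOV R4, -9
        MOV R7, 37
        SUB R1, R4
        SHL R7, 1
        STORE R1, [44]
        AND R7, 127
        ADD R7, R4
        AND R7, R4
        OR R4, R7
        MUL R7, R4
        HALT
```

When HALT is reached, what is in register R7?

-585

after MOV R1, 5: R1=5
after MOV R4, -9: R4=-9
after MOV R7, 37: R7=37
after SUB R1, R4: R1=5-(-9)=14
after SHL R7, 1: R7=37<<1=74
STORE R1, [44] → M[44]=14
after AND R7, 127: R7=74&127=74
after ADD R7, R4: R7=74+(-9)=65
after AND R7, R4: R7=65&(-9)=65
after OR R4, R7: R4=(-9)|65=-9
after MUL R7, R4: R7=65*(-9)=-585
halt.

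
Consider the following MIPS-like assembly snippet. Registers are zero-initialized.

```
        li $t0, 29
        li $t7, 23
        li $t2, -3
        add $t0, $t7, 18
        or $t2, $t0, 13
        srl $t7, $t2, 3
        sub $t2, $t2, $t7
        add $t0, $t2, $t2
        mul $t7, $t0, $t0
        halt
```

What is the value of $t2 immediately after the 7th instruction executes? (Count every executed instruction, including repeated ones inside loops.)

40

after li $t0, 29: $t0=29
after li $t7, 23: $t7=23
after li $t2, -3: $t2=-3
after add $t0, $t7, 18: $t0=23+18=41
after or $t2, $t0, 13: $t2=41|13=45
after srl $t7, $t2, 3: $t7=45>>3=5
after sub $t2, $t2, $t7: $t2=45-5=40
After step 7: $t2 = 40.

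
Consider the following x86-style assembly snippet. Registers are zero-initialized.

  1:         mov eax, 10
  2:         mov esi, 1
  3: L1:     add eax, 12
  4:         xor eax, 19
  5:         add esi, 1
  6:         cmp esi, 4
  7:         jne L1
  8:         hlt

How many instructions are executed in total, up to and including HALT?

after mov eax, 10: eax=10
after mov esi, 1: esi=1
after add eax, 12: eax=10+12=22
after xor eax, 19: eax=22^19=5
after add esi, 1: esi=1+1=2
cmp esi, 4  (cmp 2,4)
jne L1: taken
after add eax, 12: eax=5+12=17
after xor eax, 19: eax=17^19=2
after add esi, 1: esi=2+1=3
cmp esi, 4  (cmp 3,4)
jne L1: taken
after add eax, 12: eax=2+12=14
after xor eax, 19: eax=14^19=29
after add esi, 1: esi=3+1=4
cmp esi, 4  (cmp 4,4)
jne L1: not taken
halt.
Total executed instructions: 18.

18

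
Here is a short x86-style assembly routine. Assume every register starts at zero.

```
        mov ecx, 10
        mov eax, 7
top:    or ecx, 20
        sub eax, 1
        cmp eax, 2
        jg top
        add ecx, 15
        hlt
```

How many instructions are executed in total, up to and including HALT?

24

ecx=10
eax=7
ecx=10|20=30
eax=7-1=6
cmp eax, 2  (cmp 6,2)
jg top: taken
ecx=30|20=30
eax=6-1=5
cmp eax, 2  (cmp 5,2)
jg top: taken
ecx=30|20=30
eax=5-1=4
cmp eax, 2  (cmp 4,2)
jg top: taken
ecx=30|20=30
eax=4-1=3
cmp eax, 2  (cmp 3,2)
jg top: taken
ecx=30|20=30
eax=3-1=2
cmp eax, 2  (cmp 2,2)
jg top: not taken
ecx=30+15=45
halt.
Total executed instructions: 24.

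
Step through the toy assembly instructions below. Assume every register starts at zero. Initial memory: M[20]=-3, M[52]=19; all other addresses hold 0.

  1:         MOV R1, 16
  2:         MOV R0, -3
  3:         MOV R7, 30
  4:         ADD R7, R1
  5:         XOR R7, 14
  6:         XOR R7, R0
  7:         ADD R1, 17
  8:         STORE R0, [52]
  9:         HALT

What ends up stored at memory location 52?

-3

MOV R1, 16 → R1=16
MOV R0, -3 → R0=-3
MOV R7, 30 → R7=30
ADD R7, R1 → R7=30+16=46
XOR R7, 14 → R7=46^14=32
XOR R7, R0 → R7=32^(-3)=-35
ADD R1, 17 → R1=16+17=33
STORE R0, [52] → M[52]=-3
halt.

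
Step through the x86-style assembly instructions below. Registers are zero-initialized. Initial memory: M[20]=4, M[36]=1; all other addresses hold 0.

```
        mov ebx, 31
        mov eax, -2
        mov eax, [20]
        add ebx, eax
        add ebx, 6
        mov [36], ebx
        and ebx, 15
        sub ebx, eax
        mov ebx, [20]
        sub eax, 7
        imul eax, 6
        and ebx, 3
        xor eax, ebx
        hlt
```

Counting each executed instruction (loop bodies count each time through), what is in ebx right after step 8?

ebx=31
eax=-2
eax=M[20]=4
ebx=31+4=35
ebx=35+6=41
mov [36], ebx → M[36]=41
ebx=41&15=9
ebx=9-4=5
After step 8: ebx = 5.

5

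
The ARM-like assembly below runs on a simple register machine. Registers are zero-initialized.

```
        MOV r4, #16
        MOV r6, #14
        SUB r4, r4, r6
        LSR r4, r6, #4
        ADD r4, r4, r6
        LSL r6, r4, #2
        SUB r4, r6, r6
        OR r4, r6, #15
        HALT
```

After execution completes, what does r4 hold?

63

after MOV r4, #16: r4=16
after MOV r6, #14: r6=14
after SUB r4, r4, r6: r4=16-14=2
after LSR r4, r6, #4: r4=14>>4=0
after ADD r4, r4, r6: r4=0+14=14
after LSL r6, r4, #2: r6=14<<2=56
after SUB r4, r6, r6: r4=56-56=0
after OR r4, r6, #15: r4=56|15=63
halt.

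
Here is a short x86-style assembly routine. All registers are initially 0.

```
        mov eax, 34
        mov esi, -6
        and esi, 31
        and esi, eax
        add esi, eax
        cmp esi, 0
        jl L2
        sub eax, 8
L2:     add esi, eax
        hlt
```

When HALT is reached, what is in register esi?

62

mov eax, 34 → eax=34
mov esi, -6 → esi=-6
and esi, 31 → esi=(-6)&31=26
and esi, eax → esi=26&34=2
add esi, eax → esi=2+34=36
cmp esi, 0  (cmp 36,0)
jl L2: not taken
sub eax, 8 → eax=34-8=26
add esi, eax → esi=36+26=62
halt.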